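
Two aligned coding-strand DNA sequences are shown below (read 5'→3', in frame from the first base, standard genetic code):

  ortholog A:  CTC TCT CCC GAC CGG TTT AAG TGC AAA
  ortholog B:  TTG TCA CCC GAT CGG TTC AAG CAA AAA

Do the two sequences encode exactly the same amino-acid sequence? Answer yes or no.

no

Codon 1: CTC Leu / TTG Leu — synonymous.
Codon 2: TCT Ser / TCA Ser — synonymous.
Codon 3: CCC Pro / CCC Pro — identical.
Codon 4: GAC Asp / GAT Asp — synonymous.
Codon 5: CGG Arg / CGG Arg — identical.
Codon 6: TTT Phe / TTC Phe — synonymous.
Codon 7: AAG Lys / AAG Lys — identical.
Codon 8: TGC Cys / CAA Gln — nonsynonymous.
Codon 9: AAA Lys / AAA Lys — identical.
Nonsynonymous differences: 1 → different protein.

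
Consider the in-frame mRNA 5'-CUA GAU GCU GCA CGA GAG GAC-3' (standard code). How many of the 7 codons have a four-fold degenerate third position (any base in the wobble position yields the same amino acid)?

Codon 1 CUA (Leu): third position 4-fold.
Codon 2 GAU (Asp): third position 2-fold.
Codon 3 GCU (Ala): third position 4-fold.
Codon 4 GCA (Ala): third position 4-fold.
Codon 5 CGA (Arg): third position 4-fold.
Codon 6 GAG (Glu): third position 2-fold.
Codon 7 GAC (Asp): third position 2-fold.
Four-fold degenerate third positions: 4.

4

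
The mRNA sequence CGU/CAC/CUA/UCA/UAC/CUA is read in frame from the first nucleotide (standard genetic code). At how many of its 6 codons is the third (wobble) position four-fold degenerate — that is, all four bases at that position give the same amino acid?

4

Codon 1 CGU (Arg): third position 4-fold.
Codon 2 CAC (His): third position 2-fold.
Codon 3 CUA (Leu): third position 4-fold.
Codon 4 UCA (Ser): third position 4-fold.
Codon 5 UAC (Tyr): third position 2-fold.
Codon 6 CUA (Leu): third position 4-fold.
Four-fold degenerate third positions: 4.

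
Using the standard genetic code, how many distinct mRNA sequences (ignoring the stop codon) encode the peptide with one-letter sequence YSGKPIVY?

9216

Tyr: 2 codons.
Ser: 6 codons.
Gly: 4 codons.
Lys: 2 codons.
Pro: 4 codons.
Ile: 3 codons.
Val: 4 codons.
Tyr: 2 codons.
2 × 6 × 4 × 2 × 4 × 3 × 4 × 2 = 9216.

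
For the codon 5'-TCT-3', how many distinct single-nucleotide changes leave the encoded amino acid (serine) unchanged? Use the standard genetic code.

Position 1: none → 0 synonymous.
Position 2: none → 0 synonymous.
Position 3: TCC, TCA, TCG → 3 synonymous.
Total: 0 + 0 + 3 = 3.

3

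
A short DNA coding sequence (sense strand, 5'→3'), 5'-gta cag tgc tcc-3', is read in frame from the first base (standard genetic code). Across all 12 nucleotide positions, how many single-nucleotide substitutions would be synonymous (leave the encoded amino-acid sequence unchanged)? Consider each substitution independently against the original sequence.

Codon 1 (GTA, Val): 3 synonymous substitutions.
Codon 2 (CAG, Gln): 1 synonymous substitution.
Codon 3 (TGC, Cys): 1 synonymous substitution.
Codon 4 (TCC, Ser): 3 synonymous substitutions.
Total: 3 + 1 + 1 + 3 = 8.

8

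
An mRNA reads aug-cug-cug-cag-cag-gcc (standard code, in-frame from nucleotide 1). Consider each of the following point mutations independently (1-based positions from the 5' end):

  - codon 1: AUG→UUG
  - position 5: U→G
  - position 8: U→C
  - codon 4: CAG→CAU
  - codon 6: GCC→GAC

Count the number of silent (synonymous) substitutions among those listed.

Codon 1: AUG (Met) → UUG (Leu) — missense.
Codon 2: CUG (Leu) → CGG (Arg) — missense.
Codon 3: CUG (Leu) → CCG (Pro) — missense.
Codon 4: CAG (Gln) → CAU (His) — missense.
Codon 6: GCC (Ala) → GAC (Asp) — missense.
Synonymous: 0 of 5.

0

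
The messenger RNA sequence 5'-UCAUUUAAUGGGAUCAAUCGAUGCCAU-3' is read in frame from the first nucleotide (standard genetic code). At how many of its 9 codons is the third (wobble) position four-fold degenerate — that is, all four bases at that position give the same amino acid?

3

Codon 1 UCA (Ser): third position 4-fold.
Codon 2 UUU (Phe): third position 2-fold.
Codon 3 AAU (Asn): third position 2-fold.
Codon 4 GGG (Gly): third position 4-fold.
Codon 5 AUC (Ile): third position 3-fold.
Codon 6 AAU (Asn): third position 2-fold.
Codon 7 CGA (Arg): third position 4-fold.
Codon 8 UGC (Cys): third position 2-fold.
Codon 9 CAU (His): third position 2-fold.
Four-fold degenerate third positions: 3.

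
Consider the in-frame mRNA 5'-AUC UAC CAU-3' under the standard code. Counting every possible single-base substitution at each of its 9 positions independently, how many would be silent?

Codon 1 (AUC, Ile): 2 synonymous substitutions.
Codon 2 (UAC, Tyr): 1 synonymous substitution.
Codon 3 (CAU, His): 1 synonymous substitution.
Total: 2 + 1 + 1 = 4.

4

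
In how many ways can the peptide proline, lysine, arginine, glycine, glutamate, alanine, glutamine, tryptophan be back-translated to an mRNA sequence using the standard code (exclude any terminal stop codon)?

3072

Pro: 4 codons.
Lys: 2 codons.
Arg: 6 codons.
Gly: 4 codons.
Glu: 2 codons.
Ala: 4 codons.
Gln: 2 codons.
Trp: 1 codon.
4 × 2 × 6 × 4 × 2 × 4 × 2 × 1 = 3072.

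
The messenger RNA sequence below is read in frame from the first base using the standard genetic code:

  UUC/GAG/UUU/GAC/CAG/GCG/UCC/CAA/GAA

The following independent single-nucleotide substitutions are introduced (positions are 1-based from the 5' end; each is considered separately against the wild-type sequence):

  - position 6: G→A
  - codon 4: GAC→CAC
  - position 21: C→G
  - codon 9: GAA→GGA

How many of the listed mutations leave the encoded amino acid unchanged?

2

Codon 2: GAG (Glu) → GAA (Glu) — synonymous.
Codon 4: GAC (Asp) → CAC (His) — missense.
Codon 7: UCC (Ser) → UCG (Ser) — synonymous.
Codon 9: GAA (Glu) → GGA (Gly) — missense.
Synonymous: 2 of 4.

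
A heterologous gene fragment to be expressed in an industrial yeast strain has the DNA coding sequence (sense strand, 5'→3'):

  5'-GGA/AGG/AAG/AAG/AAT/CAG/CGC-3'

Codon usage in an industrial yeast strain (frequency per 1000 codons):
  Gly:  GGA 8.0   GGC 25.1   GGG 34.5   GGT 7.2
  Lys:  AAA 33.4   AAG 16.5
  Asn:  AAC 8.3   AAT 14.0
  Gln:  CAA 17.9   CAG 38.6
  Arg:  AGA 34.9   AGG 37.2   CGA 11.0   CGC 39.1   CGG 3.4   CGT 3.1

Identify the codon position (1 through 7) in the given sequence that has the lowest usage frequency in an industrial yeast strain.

Codon 1 GGA (Gly): 8.0 per 1000.
Codon 2 AGG (Arg): 37.2 per 1000.
Codon 3 AAG (Lys): 16.5 per 1000.
Codon 4 AAG (Lys): 16.5 per 1000.
Codon 5 AAT (Asn): 14.0 per 1000.
Codon 6 CAG (Gln): 38.6 per 1000.
Codon 7 CGC (Arg): 39.1 per 1000.
Lowest frequency is 8.0 at codon 1.

1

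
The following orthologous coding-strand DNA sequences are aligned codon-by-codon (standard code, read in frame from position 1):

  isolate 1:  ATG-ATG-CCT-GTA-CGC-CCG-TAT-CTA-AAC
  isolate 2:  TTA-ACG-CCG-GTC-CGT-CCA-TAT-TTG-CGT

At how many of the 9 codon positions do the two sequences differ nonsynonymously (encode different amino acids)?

Codon 1: ATG Met / TTA Leu — nonsynonymous.
Codon 2: ATG Met / ACG Thr — nonsynonymous.
Codon 3: CCT Pro / CCG Pro — synonymous.
Codon 4: GTA Val / GTC Val — synonymous.
Codon 5: CGC Arg / CGT Arg — synonymous.
Codon 6: CCG Pro / CCA Pro — synonymous.
Codon 7: TAT Tyr / TAT Tyr — identical.
Codon 8: CTA Leu / TTG Leu — synonymous.
Codon 9: AAC Asn / CGT Arg — nonsynonymous.
Nonsynonymous differences: 3.

3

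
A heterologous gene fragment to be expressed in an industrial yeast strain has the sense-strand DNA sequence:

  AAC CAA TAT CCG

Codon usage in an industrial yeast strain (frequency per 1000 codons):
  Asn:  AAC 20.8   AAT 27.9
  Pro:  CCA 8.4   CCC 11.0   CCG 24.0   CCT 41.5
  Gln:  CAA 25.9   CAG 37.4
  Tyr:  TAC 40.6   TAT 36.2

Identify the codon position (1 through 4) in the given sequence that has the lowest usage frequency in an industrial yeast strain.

Codon 1 AAC (Asn): 20.8 per 1000.
Codon 2 CAA (Gln): 25.9 per 1000.
Codon 3 TAT (Tyr): 36.2 per 1000.
Codon 4 CCG (Pro): 24.0 per 1000.
Lowest frequency is 20.8 at codon 1.

1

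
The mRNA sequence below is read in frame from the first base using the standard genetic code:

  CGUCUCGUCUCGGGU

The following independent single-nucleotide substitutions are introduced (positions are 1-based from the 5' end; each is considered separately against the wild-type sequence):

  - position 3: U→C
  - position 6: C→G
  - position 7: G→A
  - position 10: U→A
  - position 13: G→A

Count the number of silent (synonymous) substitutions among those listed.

Codon 1: CGU (Arg) → CGC (Arg) — synonymous.
Codon 2: CUC (Leu) → CUG (Leu) — synonymous.
Codon 3: GUC (Val) → AUC (Ile) — missense.
Codon 4: UCG (Ser) → ACG (Thr) — missense.
Codon 5: GGU (Gly) → AGU (Ser) — missense.
Synonymous: 2 of 5.

2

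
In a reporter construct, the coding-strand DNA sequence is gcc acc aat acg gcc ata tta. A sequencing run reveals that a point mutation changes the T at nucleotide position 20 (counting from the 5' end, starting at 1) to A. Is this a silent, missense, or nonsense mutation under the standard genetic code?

Position 20 falls in codon 7: TTA → Leu.
After the substitution the codon is TAA → Stop.
The new codon is a stop codon, so this is a nonsense mutation.

nonsense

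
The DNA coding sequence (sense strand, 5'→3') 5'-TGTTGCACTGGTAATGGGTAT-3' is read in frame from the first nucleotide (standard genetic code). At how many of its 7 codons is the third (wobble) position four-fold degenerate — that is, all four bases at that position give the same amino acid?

Codon 1 TGT (Cys): third position 2-fold.
Codon 2 TGC (Cys): third position 2-fold.
Codon 3 ACT (Thr): third position 4-fold.
Codon 4 GGT (Gly): third position 4-fold.
Codon 5 AAT (Asn): third position 2-fold.
Codon 6 GGG (Gly): third position 4-fold.
Codon 7 TAT (Tyr): third position 2-fold.
Four-fold degenerate third positions: 3.

3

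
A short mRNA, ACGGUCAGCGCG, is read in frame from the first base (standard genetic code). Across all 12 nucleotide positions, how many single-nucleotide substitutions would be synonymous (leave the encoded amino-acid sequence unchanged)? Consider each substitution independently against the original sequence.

10

Codon 1 (ACG, Thr): 3 synonymous substitutions.
Codon 2 (GUC, Val): 3 synonymous substitutions.
Codon 3 (AGC, Ser): 1 synonymous substitution.
Codon 4 (GCG, Ala): 3 synonymous substitutions.
Total: 3 + 3 + 1 + 3 = 10.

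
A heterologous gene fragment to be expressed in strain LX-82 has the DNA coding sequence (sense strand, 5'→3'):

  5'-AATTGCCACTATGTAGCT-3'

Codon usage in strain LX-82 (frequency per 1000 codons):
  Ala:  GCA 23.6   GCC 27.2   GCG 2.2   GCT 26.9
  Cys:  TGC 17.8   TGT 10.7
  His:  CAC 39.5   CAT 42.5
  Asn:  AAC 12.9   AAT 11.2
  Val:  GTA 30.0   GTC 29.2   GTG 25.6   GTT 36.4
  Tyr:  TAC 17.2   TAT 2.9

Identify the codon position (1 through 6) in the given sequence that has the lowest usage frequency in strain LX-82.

4

Codon 1 AAT (Asn): 11.2 per 1000.
Codon 2 TGC (Cys): 17.8 per 1000.
Codon 3 CAC (His): 39.5 per 1000.
Codon 4 TAT (Tyr): 2.9 per 1000.
Codon 5 GTA (Val): 30.0 per 1000.
Codon 6 GCT (Ala): 26.9 per 1000.
Lowest frequency is 2.9 at codon 4.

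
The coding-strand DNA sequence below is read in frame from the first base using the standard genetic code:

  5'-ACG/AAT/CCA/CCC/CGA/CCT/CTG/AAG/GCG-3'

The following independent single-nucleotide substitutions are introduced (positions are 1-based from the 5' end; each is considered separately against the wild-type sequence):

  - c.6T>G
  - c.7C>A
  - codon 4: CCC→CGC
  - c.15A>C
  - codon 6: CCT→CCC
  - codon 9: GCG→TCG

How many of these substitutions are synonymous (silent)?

2

Codon 2: AAT (Asn) → AAG (Lys) — missense.
Codon 3: CCA (Pro) → ACA (Thr) — missense.
Codon 4: CCC (Pro) → CGC (Arg) — missense.
Codon 5: CGA (Arg) → CGC (Arg) — synonymous.
Codon 6: CCT (Pro) → CCC (Pro) — synonymous.
Codon 9: GCG (Ala) → TCG (Ser) — missense.
Synonymous: 2 of 6.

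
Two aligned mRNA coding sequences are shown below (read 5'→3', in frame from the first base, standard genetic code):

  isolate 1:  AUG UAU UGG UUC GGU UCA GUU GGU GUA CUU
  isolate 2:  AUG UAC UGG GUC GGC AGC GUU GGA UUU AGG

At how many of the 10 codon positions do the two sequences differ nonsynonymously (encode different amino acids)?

Codon 1: AUG Met / AUG Met — identical.
Codon 2: UAU Tyr / UAC Tyr — synonymous.
Codon 3: UGG Trp / UGG Trp — identical.
Codon 4: UUC Phe / GUC Val — nonsynonymous.
Codon 5: GGU Gly / GGC Gly — synonymous.
Codon 6: UCA Ser / AGC Ser — synonymous.
Codon 7: GUU Val / GUU Val — identical.
Codon 8: GGU Gly / GGA Gly — synonymous.
Codon 9: GUA Val / UUU Phe — nonsynonymous.
Codon 10: CUU Leu / AGG Arg — nonsynonymous.
Nonsynonymous differences: 3.

3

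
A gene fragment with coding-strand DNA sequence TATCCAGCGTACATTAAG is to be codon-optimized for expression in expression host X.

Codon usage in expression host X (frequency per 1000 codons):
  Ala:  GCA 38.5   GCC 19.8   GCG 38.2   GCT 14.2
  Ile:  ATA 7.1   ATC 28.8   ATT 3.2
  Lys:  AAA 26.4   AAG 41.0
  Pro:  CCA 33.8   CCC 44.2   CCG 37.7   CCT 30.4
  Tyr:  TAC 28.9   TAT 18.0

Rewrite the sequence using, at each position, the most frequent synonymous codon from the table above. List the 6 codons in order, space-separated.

Codon 1 (Tyr): best is TAC at 28.9.
Codon 2 (Pro): best is CCC at 44.2.
Codon 3 (Ala): best is GCA at 38.5.
Codon 4 (Tyr): best is TAC at 28.9.
Codon 5 (Ile): best is ATC at 28.8.
Codon 6 (Lys): best is AAG at 41.0.

TAC CCC GCA TAC ATC AAG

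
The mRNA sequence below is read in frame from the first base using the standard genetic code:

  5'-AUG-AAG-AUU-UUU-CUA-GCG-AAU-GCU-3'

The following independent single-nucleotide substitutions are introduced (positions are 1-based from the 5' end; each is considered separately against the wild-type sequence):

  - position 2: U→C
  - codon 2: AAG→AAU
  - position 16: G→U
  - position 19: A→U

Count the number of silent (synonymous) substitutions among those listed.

0

Codon 1: AUG (Met) → ACG (Thr) — missense.
Codon 2: AAG (Lys) → AAU (Asn) — missense.
Codon 6: GCG (Ala) → UCG (Ser) — missense.
Codon 7: AAU (Asn) → UAU (Tyr) — missense.
Synonymous: 0 of 4.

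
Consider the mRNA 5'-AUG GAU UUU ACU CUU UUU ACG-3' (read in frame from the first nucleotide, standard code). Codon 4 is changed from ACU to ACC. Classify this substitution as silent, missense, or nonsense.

silent

Position 12 falls in codon 4: ACU → Thr.
After the substitution the codon is ACC → Thr.
Both encode Thr, so the change is synonymous.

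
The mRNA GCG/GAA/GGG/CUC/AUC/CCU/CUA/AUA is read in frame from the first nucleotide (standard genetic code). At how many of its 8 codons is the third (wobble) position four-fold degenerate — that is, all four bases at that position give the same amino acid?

Codon 1 GCG (Ala): third position 4-fold.
Codon 2 GAA (Glu): third position 2-fold.
Codon 3 GGG (Gly): third position 4-fold.
Codon 4 CUC (Leu): third position 4-fold.
Codon 5 AUC (Ile): third position 3-fold.
Codon 6 CCU (Pro): third position 4-fold.
Codon 7 CUA (Leu): third position 4-fold.
Codon 8 AUA (Ile): third position 3-fold.
Four-fold degenerate third positions: 5.

5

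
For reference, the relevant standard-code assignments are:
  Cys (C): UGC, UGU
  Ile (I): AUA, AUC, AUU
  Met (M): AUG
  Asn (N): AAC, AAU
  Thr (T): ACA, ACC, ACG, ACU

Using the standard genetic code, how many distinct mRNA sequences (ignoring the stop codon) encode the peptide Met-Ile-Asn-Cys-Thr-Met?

Met: 1 codon.
Ile: 3 codons.
Asn: 2 codons.
Cys: 2 codons.
Thr: 4 codons.
Met: 1 codon.
1 × 3 × 2 × 2 × 4 × 1 = 48.

48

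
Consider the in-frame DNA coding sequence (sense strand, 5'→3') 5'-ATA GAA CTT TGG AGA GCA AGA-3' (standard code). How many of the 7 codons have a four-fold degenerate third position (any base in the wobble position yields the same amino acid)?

Codon 1 ATA (Ile): third position 3-fold.
Codon 2 GAA (Glu): third position 2-fold.
Codon 3 CTT (Leu): third position 4-fold.
Codon 4 TGG (Trp): third position 1-fold.
Codon 5 AGA (Arg): third position 2-fold.
Codon 6 GCA (Ala): third position 4-fold.
Codon 7 AGA (Arg): third position 2-fold.
Four-fold degenerate third positions: 2.

2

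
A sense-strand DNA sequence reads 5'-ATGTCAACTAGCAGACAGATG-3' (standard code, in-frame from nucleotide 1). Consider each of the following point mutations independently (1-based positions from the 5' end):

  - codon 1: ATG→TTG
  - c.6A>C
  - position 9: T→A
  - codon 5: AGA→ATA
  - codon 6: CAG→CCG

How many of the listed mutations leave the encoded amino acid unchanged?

Codon 1: ATG (Met) → TTG (Leu) — missense.
Codon 2: TCA (Ser) → TCC (Ser) — synonymous.
Codon 3: ACT (Thr) → ACA (Thr) — synonymous.
Codon 5: AGA (Arg) → ATA (Ile) — missense.
Codon 6: CAG (Gln) → CCG (Pro) — missense.
Synonymous: 2 of 5.

2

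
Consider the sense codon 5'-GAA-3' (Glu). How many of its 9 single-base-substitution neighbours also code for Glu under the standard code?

Position 1: none → 0 synonymous.
Position 2: none → 0 synonymous.
Position 3: GAG → 1 synonymous.
Total: 0 + 0 + 1 = 1.

1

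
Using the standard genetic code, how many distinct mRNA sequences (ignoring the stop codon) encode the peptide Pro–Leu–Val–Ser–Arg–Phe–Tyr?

Pro: 4 codons.
Leu: 6 codons.
Val: 4 codons.
Ser: 6 codons.
Arg: 6 codons.
Phe: 2 codons.
Tyr: 2 codons.
4 × 6 × 4 × 6 × 6 × 2 × 2 = 13824.

13824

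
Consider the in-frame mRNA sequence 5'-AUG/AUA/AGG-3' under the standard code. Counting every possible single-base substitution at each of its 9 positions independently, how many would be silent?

Codon 1 (AUG, Met): 0 synonymous substitutions.
Codon 2 (AUA, Ile): 2 synonymous substitutions.
Codon 3 (AGG, Arg): 2 synonymous substitutions.
Total: 0 + 2 + 2 = 4.

4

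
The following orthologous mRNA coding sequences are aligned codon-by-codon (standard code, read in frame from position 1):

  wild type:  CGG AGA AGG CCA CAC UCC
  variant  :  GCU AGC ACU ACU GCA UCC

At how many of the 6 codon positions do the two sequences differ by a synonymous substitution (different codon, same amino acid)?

0

Codon 1: CGG Arg / GCU Ala — nonsynonymous.
Codon 2: AGA Arg / AGC Ser — nonsynonymous.
Codon 3: AGG Arg / ACU Thr — nonsynonymous.
Codon 4: CCA Pro / ACU Thr — nonsynonymous.
Codon 5: CAC His / GCA Ala — nonsynonymous.
Codon 6: UCC Ser / UCC Ser — identical.
Synonymous differences: 0.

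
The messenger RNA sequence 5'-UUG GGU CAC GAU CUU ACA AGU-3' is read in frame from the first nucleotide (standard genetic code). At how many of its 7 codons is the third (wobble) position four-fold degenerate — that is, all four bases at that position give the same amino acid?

Codon 1 UUG (Leu): third position 2-fold.
Codon 2 GGU (Gly): third position 4-fold.
Codon 3 CAC (His): third position 2-fold.
Codon 4 GAU (Asp): third position 2-fold.
Codon 5 CUU (Leu): third position 4-fold.
Codon 6 ACA (Thr): third position 4-fold.
Codon 7 AGU (Ser): third position 2-fold.
Four-fold degenerate third positions: 3.

3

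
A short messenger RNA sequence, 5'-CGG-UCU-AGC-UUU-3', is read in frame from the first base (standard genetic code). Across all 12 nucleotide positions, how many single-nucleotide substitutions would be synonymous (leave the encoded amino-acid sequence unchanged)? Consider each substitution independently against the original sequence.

Codon 1 (CGG, Arg): 4 synonymous substitutions.
Codon 2 (UCU, Ser): 3 synonymous substitutions.
Codon 3 (AGC, Ser): 1 synonymous substitution.
Codon 4 (UUU, Phe): 1 synonymous substitution.
Total: 4 + 3 + 1 + 1 = 9.

9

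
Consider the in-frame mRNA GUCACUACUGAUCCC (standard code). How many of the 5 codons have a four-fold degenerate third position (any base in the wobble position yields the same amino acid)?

Codon 1 GUC (Val): third position 4-fold.
Codon 2 ACU (Thr): third position 4-fold.
Codon 3 ACU (Thr): third position 4-fold.
Codon 4 GAU (Asp): third position 2-fold.
Codon 5 CCC (Pro): third position 4-fold.
Four-fold degenerate third positions: 4.

4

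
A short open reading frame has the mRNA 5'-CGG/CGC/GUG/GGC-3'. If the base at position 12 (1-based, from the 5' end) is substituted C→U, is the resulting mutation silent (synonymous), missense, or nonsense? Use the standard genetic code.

Position 12 falls in codon 4: GGC → Gly.
After the substitution the codon is GGU → Gly.
Both encode Gly, so the change is synonymous.

silent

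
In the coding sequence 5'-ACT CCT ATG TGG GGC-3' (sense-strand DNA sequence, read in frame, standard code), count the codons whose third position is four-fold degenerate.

3

Codon 1 ACT (Thr): third position 4-fold.
Codon 2 CCT (Pro): third position 4-fold.
Codon 3 ATG (Met): third position 1-fold.
Codon 4 TGG (Trp): third position 1-fold.
Codon 5 GGC (Gly): third position 4-fold.
Four-fold degenerate third positions: 3.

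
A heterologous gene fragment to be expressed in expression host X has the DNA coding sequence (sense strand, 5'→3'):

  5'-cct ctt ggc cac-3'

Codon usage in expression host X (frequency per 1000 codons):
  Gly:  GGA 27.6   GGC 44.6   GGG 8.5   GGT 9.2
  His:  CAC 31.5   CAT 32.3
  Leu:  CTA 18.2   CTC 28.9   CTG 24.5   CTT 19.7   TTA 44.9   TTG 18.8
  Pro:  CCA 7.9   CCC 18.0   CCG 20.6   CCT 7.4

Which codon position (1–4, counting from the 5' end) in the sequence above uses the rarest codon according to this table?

Codon 1 CCT (Pro): 7.4 per 1000.
Codon 2 CTT (Leu): 19.7 per 1000.
Codon 3 GGC (Gly): 44.6 per 1000.
Codon 4 CAC (His): 31.5 per 1000.
Lowest frequency is 7.4 at codon 1.

1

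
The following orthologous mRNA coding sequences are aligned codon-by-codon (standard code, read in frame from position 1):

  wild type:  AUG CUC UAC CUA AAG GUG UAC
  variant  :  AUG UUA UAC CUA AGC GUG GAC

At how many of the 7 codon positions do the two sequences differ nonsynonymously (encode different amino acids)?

Codon 1: AUG Met / AUG Met — identical.
Codon 2: CUC Leu / UUA Leu — synonymous.
Codon 3: UAC Tyr / UAC Tyr — identical.
Codon 4: CUA Leu / CUA Leu — identical.
Codon 5: AAG Lys / AGC Ser — nonsynonymous.
Codon 6: GUG Val / GUG Val — identical.
Codon 7: UAC Tyr / GAC Asp — nonsynonymous.
Nonsynonymous differences: 2.

2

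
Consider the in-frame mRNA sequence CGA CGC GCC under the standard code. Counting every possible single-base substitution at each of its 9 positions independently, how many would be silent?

Codon 1 (CGA, Arg): 4 synonymous substitutions.
Codon 2 (CGC, Arg): 3 synonymous substitutions.
Codon 3 (GCC, Ala): 3 synonymous substitutions.
Total: 4 + 3 + 3 = 10.

10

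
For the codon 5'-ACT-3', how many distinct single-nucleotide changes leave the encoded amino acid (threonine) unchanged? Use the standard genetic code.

Position 1: none → 0 synonymous.
Position 2: none → 0 synonymous.
Position 3: ACC, ACA, ACG → 3 synonymous.
Total: 0 + 0 + 3 = 3.

3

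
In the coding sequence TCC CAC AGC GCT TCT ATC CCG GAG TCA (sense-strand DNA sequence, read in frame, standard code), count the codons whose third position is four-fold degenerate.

5

Codon 1 TCC (Ser): third position 4-fold.
Codon 2 CAC (His): third position 2-fold.
Codon 3 AGC (Ser): third position 2-fold.
Codon 4 GCT (Ala): third position 4-fold.
Codon 5 TCT (Ser): third position 4-fold.
Codon 6 ATC (Ile): third position 3-fold.
Codon 7 CCG (Pro): third position 4-fold.
Codon 8 GAG (Glu): third position 2-fold.
Codon 9 TCA (Ser): third position 4-fold.
Four-fold degenerate third positions: 5.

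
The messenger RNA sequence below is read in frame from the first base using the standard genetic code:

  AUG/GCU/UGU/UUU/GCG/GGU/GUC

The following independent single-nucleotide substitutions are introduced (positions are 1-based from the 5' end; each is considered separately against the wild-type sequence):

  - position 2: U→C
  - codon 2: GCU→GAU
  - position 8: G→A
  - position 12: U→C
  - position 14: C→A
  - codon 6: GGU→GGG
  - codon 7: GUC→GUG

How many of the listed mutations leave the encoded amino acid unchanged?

3

Codon 1: AUG (Met) → ACG (Thr) — missense.
Codon 2: GCU (Ala) → GAU (Asp) — missense.
Codon 3: UGU (Cys) → UAU (Tyr) — missense.
Codon 4: UUU (Phe) → UUC (Phe) — synonymous.
Codon 5: GCG (Ala) → GAG (Glu) — missense.
Codon 6: GGU (Gly) → GGG (Gly) — synonymous.
Codon 7: GUC (Val) → GUG (Val) — synonymous.
Synonymous: 3 of 7.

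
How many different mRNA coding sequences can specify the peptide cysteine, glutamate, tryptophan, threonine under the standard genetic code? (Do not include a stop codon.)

16

Cys: 2 codons.
Glu: 2 codons.
Trp: 1 codon.
Thr: 4 codons.
2 × 2 × 1 × 4 = 16.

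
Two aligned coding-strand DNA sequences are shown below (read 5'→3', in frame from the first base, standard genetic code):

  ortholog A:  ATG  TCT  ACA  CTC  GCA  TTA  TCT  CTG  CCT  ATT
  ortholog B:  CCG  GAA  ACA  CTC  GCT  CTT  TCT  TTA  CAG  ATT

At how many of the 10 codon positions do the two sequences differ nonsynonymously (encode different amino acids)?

Codon 1: ATG Met / CCG Pro — nonsynonymous.
Codon 2: TCT Ser / GAA Glu — nonsynonymous.
Codon 3: ACA Thr / ACA Thr — identical.
Codon 4: CTC Leu / CTC Leu — identical.
Codon 5: GCA Ala / GCT Ala — synonymous.
Codon 6: TTA Leu / CTT Leu — synonymous.
Codon 7: TCT Ser / TCT Ser — identical.
Codon 8: CTG Leu / TTA Leu — synonymous.
Codon 9: CCT Pro / CAG Gln — nonsynonymous.
Codon 10: ATT Ile / ATT Ile — identical.
Nonsynonymous differences: 3.

3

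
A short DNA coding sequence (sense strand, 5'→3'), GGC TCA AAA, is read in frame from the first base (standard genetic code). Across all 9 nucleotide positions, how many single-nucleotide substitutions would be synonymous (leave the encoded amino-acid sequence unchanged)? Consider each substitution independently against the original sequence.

7

Codon 1 (GGC, Gly): 3 synonymous substitutions.
Codon 2 (TCA, Ser): 3 synonymous substitutions.
Codon 3 (AAA, Lys): 1 synonymous substitution.
Total: 3 + 3 + 1 = 7.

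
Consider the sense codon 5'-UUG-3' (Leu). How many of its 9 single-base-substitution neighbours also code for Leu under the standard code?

Position 1: CUG → 1 synonymous.
Position 2: none → 0 synonymous.
Position 3: UUA → 1 synonymous.
Total: 1 + 0 + 1 = 2.

2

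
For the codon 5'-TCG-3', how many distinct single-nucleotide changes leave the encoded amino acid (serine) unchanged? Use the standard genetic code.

Position 1: none → 0 synonymous.
Position 2: none → 0 synonymous.
Position 3: TCT, TCC, TCA → 3 synonymous.
Total: 0 + 0 + 3 = 3.

3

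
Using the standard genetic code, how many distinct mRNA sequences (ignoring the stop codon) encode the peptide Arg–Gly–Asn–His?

96

Arg: 6 codons.
Gly: 4 codons.
Asn: 2 codons.
His: 2 codons.
6 × 4 × 2 × 2 = 96.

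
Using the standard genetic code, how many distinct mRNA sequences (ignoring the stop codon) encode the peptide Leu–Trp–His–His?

Leu: 6 codons.
Trp: 1 codon.
His: 2 codons.
His: 2 codons.
6 × 1 × 2 × 2 = 24.

24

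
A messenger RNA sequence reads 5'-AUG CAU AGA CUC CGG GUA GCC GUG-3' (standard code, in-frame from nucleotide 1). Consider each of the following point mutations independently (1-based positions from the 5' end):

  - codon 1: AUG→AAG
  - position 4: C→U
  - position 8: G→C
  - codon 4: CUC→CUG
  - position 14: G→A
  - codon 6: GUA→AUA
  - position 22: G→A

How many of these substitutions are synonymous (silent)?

Codon 1: AUG (Met) → AAG (Lys) — missense.
Codon 2: CAU (His) → UAU (Tyr) — missense.
Codon 3: AGA (Arg) → ACA (Thr) — missense.
Codon 4: CUC (Leu) → CUG (Leu) — synonymous.
Codon 5: CGG (Arg) → CAG (Gln) — missense.
Codon 6: GUA (Val) → AUA (Ile) — missense.
Codon 8: GUG (Val) → AUG (Met) — missense.
Synonymous: 1 of 7.

1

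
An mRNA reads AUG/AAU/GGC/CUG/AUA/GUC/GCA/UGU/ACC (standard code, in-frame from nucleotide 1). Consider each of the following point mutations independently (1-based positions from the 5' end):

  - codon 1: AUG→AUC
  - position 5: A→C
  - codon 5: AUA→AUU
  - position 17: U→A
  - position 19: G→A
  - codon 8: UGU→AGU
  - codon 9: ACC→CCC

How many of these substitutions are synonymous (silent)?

1

Codon 1: AUG (Met) → AUC (Ile) — missense.
Codon 2: AAU (Asn) → ACU (Thr) — missense.
Codon 5: AUA (Ile) → AUU (Ile) — synonymous.
Codon 6: GUC (Val) → GAC (Asp) — missense.
Codon 7: GCA (Ala) → ACA (Thr) — missense.
Codon 8: UGU (Cys) → AGU (Ser) — missense.
Codon 9: ACC (Thr) → CCC (Pro) — missense.
Synonymous: 1 of 7.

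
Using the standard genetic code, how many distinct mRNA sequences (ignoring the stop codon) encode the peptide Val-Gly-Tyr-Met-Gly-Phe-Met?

Val: 4 codons.
Gly: 4 codons.
Tyr: 2 codons.
Met: 1 codon.
Gly: 4 codons.
Phe: 2 codons.
Met: 1 codon.
4 × 4 × 2 × 1 × 4 × 2 × 1 = 256.

256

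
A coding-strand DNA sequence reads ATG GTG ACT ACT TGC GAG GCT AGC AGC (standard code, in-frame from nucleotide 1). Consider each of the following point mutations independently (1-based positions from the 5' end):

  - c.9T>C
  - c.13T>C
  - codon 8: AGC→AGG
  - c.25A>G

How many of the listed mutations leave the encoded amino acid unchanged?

Codon 3: ACT (Thr) → ACC (Thr) — synonymous.
Codon 5: TGC (Cys) → CGC (Arg) — missense.
Codon 8: AGC (Ser) → AGG (Arg) — missense.
Codon 9: AGC (Ser) → GGC (Gly) — missense.
Synonymous: 1 of 4.

1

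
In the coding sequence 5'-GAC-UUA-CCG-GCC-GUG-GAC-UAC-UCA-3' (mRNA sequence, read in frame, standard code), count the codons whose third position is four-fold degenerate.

4

Codon 1 GAC (Asp): third position 2-fold.
Codon 2 UUA (Leu): third position 2-fold.
Codon 3 CCG (Pro): third position 4-fold.
Codon 4 GCC (Ala): third position 4-fold.
Codon 5 GUG (Val): third position 4-fold.
Codon 6 GAC (Asp): third position 2-fold.
Codon 7 UAC (Tyr): third position 2-fold.
Codon 8 UCA (Ser): third position 4-fold.
Four-fold degenerate third positions: 4.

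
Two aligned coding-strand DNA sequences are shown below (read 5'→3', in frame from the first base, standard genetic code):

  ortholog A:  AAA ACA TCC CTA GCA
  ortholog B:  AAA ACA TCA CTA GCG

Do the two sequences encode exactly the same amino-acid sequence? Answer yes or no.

Codon 1: AAA Lys / AAA Lys — identical.
Codon 2: ACA Thr / ACA Thr — identical.
Codon 3: TCC Ser / TCA Ser — synonymous.
Codon 4: CTA Leu / CTA Leu — identical.
Codon 5: GCA Ala / GCG Ala — synonymous.
Nonsynonymous differences: 0 → same protein.

yes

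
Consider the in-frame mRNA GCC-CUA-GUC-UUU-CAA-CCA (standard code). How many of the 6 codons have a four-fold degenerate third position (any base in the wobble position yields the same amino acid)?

Codon 1 GCC (Ala): third position 4-fold.
Codon 2 CUA (Leu): third position 4-fold.
Codon 3 GUC (Val): third position 4-fold.
Codon 4 UUU (Phe): third position 2-fold.
Codon 5 CAA (Gln): third position 2-fold.
Codon 6 CCA (Pro): third position 4-fold.
Four-fold degenerate third positions: 4.

4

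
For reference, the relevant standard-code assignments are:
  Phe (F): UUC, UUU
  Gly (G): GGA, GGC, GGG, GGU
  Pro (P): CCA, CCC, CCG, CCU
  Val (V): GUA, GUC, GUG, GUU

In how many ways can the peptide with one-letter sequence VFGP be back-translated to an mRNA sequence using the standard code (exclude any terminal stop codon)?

128

Val: 4 codons.
Phe: 2 codons.
Gly: 4 codons.
Pro: 4 codons.
4 × 2 × 4 × 4 = 128.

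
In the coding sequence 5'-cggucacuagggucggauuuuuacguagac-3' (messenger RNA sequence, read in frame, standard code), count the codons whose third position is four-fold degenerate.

Codon 1 CGG (Arg): third position 4-fold.
Codon 2 UCA (Ser): third position 4-fold.
Codon 3 CUA (Leu): third position 4-fold.
Codon 4 GGG (Gly): third position 4-fold.
Codon 5 UCG (Ser): third position 4-fold.
Codon 6 GAU (Asp): third position 2-fold.
Codon 7 UUU (Phe): third position 2-fold.
Codon 8 UAC (Tyr): third position 2-fold.
Codon 9 GUA (Val): third position 4-fold.
Codon 10 GAC (Asp): third position 2-fold.
Four-fold degenerate third positions: 6.

6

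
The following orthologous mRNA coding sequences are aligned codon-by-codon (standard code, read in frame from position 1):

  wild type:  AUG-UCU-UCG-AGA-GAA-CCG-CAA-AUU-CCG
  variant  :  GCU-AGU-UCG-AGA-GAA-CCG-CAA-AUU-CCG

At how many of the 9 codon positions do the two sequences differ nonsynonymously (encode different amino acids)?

Codon 1: AUG Met / GCU Ala — nonsynonymous.
Codon 2: UCU Ser / AGU Ser — synonymous.
Codon 3: UCG Ser / UCG Ser — identical.
Codon 4: AGA Arg / AGA Arg — identical.
Codon 5: GAA Glu / GAA Glu — identical.
Codon 6: CCG Pro / CCG Pro — identical.
Codon 7: CAA Gln / CAA Gln — identical.
Codon 8: AUU Ile / AUU Ile — identical.
Codon 9: CCG Pro / CCG Pro — identical.
Nonsynonymous differences: 1.

1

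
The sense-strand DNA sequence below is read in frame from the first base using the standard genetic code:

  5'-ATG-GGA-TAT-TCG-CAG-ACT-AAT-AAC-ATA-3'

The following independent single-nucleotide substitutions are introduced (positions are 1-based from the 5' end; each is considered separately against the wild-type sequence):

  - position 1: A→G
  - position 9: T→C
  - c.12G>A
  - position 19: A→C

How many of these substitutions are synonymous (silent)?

2

Codon 1: ATG (Met) → GTG (Val) — missense.
Codon 3: TAT (Tyr) → TAC (Tyr) — synonymous.
Codon 4: TCG (Ser) → TCA (Ser) — synonymous.
Codon 7: AAT (Asn) → CAT (His) — missense.
Synonymous: 2 of 4.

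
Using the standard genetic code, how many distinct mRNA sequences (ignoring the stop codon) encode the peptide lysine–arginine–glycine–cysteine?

Lys: 2 codons.
Arg: 6 codons.
Gly: 4 codons.
Cys: 2 codons.
2 × 6 × 4 × 2 = 96.

96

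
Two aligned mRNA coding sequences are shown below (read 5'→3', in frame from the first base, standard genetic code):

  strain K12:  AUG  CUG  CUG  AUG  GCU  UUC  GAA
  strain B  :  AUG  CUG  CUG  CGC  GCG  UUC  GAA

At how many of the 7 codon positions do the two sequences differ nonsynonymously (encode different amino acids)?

Codon 1: AUG Met / AUG Met — identical.
Codon 2: CUG Leu / CUG Leu — identical.
Codon 3: CUG Leu / CUG Leu — identical.
Codon 4: AUG Met / CGC Arg — nonsynonymous.
Codon 5: GCU Ala / GCG Ala — synonymous.
Codon 6: UUC Phe / UUC Phe — identical.
Codon 7: GAA Glu / GAA Glu — identical.
Nonsynonymous differences: 1.

1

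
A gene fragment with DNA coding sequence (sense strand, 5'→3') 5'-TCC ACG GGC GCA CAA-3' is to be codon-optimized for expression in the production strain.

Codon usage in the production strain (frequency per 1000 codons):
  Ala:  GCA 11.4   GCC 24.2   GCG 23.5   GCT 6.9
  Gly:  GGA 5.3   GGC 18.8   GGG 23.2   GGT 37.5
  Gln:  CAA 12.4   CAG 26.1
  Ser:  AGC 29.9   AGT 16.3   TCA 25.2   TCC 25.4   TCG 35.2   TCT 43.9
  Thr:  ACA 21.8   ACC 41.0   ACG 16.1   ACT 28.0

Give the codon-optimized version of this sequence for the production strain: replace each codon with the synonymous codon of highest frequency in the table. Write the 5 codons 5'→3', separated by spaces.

Codon 1 (Ser): best is TCT at 43.9.
Codon 2 (Thr): best is ACC at 41.0.
Codon 3 (Gly): best is GGT at 37.5.
Codon 4 (Ala): best is GCC at 24.2.
Codon 5 (Gln): best is CAG at 26.1.

TCT ACC GGT GCC CAG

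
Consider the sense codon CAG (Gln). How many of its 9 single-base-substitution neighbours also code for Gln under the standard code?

Position 1: none → 0 synonymous.
Position 2: none → 0 synonymous.
Position 3: CAA → 1 synonymous.
Total: 0 + 0 + 1 = 1.

1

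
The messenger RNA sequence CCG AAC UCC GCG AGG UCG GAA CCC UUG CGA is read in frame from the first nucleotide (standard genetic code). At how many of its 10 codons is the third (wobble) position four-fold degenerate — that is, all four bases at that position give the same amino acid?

Codon 1 CCG (Pro): third position 4-fold.
Codon 2 AAC (Asn): third position 2-fold.
Codon 3 UCC (Ser): third position 4-fold.
Codon 4 GCG (Ala): third position 4-fold.
Codon 5 AGG (Arg): third position 2-fold.
Codon 6 UCG (Ser): third position 4-fold.
Codon 7 GAA (Glu): third position 2-fold.
Codon 8 CCC (Pro): third position 4-fold.
Codon 9 UUG (Leu): third position 2-fold.
Codon 10 CGA (Arg): third position 4-fold.
Four-fold degenerate third positions: 6.

6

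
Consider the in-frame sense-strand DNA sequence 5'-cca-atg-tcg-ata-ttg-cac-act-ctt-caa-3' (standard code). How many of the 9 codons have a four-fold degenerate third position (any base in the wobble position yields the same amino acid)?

Codon 1 CCA (Pro): third position 4-fold.
Codon 2 ATG (Met): third position 1-fold.
Codon 3 TCG (Ser): third position 4-fold.
Codon 4 ATA (Ile): third position 3-fold.
Codon 5 TTG (Leu): third position 2-fold.
Codon 6 CAC (His): third position 2-fold.
Codon 7 ACT (Thr): third position 4-fold.
Codon 8 CTT (Leu): third position 4-fold.
Codon 9 CAA (Gln): third position 2-fold.
Four-fold degenerate third positions: 4.

4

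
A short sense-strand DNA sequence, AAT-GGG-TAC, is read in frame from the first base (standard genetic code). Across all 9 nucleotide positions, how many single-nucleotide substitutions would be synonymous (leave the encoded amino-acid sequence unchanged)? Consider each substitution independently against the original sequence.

5

Codon 1 (AAT, Asn): 1 synonymous substitution.
Codon 2 (GGG, Gly): 3 synonymous substitutions.
Codon 3 (TAC, Tyr): 1 synonymous substitution.
Total: 1 + 3 + 1 = 5.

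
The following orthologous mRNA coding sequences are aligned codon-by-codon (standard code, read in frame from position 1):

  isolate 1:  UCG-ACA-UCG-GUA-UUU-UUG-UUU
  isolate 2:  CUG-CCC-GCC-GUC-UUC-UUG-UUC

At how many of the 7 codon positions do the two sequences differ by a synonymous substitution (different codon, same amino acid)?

Codon 1: UCG Ser / CUG Leu — nonsynonymous.
Codon 2: ACA Thr / CCC Pro — nonsynonymous.
Codon 3: UCG Ser / GCC Ala — nonsynonymous.
Codon 4: GUA Val / GUC Val — synonymous.
Codon 5: UUU Phe / UUC Phe — synonymous.
Codon 6: UUG Leu / UUG Leu — identical.
Codon 7: UUU Phe / UUC Phe — synonymous.
Synonymous differences: 3.

3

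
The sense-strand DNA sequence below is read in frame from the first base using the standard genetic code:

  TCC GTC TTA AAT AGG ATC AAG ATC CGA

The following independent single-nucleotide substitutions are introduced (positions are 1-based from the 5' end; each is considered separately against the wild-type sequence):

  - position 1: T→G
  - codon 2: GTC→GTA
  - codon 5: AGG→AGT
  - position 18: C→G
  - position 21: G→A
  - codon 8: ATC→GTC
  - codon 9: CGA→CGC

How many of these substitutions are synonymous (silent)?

Codon 1: TCC (Ser) → GCC (Ala) — missense.
Codon 2: GTC (Val) → GTA (Val) — synonymous.
Codon 5: AGG (Arg) → AGT (Ser) — missense.
Codon 6: ATC (Ile) → ATG (Met) — missense.
Codon 7: AAG (Lys) → AAA (Lys) — synonymous.
Codon 8: ATC (Ile) → GTC (Val) — missense.
Codon 9: CGA (Arg) → CGC (Arg) — synonymous.
Synonymous: 3 of 7.

3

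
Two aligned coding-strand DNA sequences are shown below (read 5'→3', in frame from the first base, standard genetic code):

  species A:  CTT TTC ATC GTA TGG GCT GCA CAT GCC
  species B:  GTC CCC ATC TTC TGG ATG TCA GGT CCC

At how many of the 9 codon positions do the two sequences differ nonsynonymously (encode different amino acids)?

Codon 1: CTT Leu / GTC Val — nonsynonymous.
Codon 2: TTC Phe / CCC Pro — nonsynonymous.
Codon 3: ATC Ile / ATC Ile — identical.
Codon 4: GTA Val / TTC Phe — nonsynonymous.
Codon 5: TGG Trp / TGG Trp — identical.
Codon 6: GCT Ala / ATG Met — nonsynonymous.
Codon 7: GCA Ala / TCA Ser — nonsynonymous.
Codon 8: CAT His / GGT Gly — nonsynonymous.
Codon 9: GCC Ala / CCC Pro — nonsynonymous.
Nonsynonymous differences: 7.

7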